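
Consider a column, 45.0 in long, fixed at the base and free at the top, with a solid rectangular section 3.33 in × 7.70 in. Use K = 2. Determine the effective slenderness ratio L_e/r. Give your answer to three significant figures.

For a rectangle r_min = b/√12 = 3.33/√12 = 0.9613 in
L_e = K·L = 2 × 45.0 = 90.00 in
λ = L_e / r_min = 90.000 / 0.9613 = 93.6

λ ≈ 93.6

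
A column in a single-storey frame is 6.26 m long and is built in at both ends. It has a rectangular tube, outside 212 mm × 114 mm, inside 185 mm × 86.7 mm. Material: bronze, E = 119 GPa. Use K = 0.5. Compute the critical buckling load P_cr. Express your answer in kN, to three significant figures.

Weak-axis I_min = (h_o·b_o³ − h_i·b_i³)/12 with b_o = 114, b_i = 86.70 mm (shorter outer/inner sides).
I_min = (212×114³ − 185.0×86.70³)/12 = 1.613×10^7 mm⁴
I = 1.613×10^7 mm⁴ = 1.613×10^-5 m⁴
Effective length L_e = K·L = 0.5 × 6.26 = 3.130 m
P_cr = π²EI / L_e² = π² × 119×10⁹ × 1.613×10^-5 / 3.130² = 1.933×10^6 N

P_cr ≈ 1930 kN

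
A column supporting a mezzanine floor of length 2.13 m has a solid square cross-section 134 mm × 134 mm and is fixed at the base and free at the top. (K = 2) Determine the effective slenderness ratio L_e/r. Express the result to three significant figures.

λ ≈ 110

I = a⁴/12 = 134⁴/12 = 2.687×10^7 mm⁴
A = 1.796×10^4 mm²;  r_min = √(I/A) = √(2.687×10^7/1.796×10^4) = 38.68 mm
L_e = K·L = 2 × 2.13 m = 4.260 m = 4260.0 mm
λ = L_e / r_min = 4260.0 / 38.68 = 110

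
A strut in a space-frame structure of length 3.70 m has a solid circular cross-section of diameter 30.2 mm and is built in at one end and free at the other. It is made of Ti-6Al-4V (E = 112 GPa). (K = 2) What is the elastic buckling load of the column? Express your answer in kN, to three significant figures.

P_cr ≈ 0.824 kN

I = πd⁴/64 = π×30.2⁴/64 = 4.083×10^4 mm⁴
I = 4.083×10^4 mm⁴ = 4.083×10^-8 m⁴
Effective length L_e = K·L = 2 × 3.70 = 7.400 m
P_cr = π²EI / L_e² = π² × 112×10⁹ × 4.083×10^-8 / 7.400² = 824.2 N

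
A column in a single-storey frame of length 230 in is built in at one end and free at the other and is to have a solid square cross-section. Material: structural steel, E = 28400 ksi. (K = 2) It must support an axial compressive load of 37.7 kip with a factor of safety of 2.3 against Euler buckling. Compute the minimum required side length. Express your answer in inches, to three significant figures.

a ≈ 5.29 in

Required P_cr = n·P = 2.3 × 37.7 = 86.71 kip
L_e = K·L = 2 × 230 = 460.0 in
Required I = P_cr·L_e²/(π²E) = 8.671×10^4 × 460.0² / (π² × 2.84×10^7) = 65.46 in⁴
Solid square: I = a⁴/12  ⇒  a = (12I)^(1/4) = (12×65.46)^(1/4) = 5.29 in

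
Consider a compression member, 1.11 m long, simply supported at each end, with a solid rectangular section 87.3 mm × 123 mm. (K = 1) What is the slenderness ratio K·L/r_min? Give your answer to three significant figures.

λ ≈ 44.0

Buckling occurs about the weak axis: I_min = h·b³/12 with b = 87.3 mm (the shorter side).
I_min = 123×87.3³/12 = 6.820×10^6 mm⁴
A = 1.074×10^4 mm²;  r_min = √(I/A) = √(6.820×10^6/1.074×10^4) = 25.20 mm
L_e = K·L = 1 × 1.11 m = 1.110 m = 1110.0 mm
λ = L_e / r_min = 1110.0 / 25.20 = 44.0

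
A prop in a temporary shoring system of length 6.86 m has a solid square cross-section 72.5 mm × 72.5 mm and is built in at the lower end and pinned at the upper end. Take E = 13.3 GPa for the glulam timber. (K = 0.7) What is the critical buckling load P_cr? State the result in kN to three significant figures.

P_cr ≈ 13.1 kN

I = a⁴/12 = 72.5⁴/12 = 2.302×10^6 mm⁴
I = 2.302×10^6 mm⁴ = 2.302×10^-6 m⁴
Effective length L_e = K·L = 0.7 × 6.86 = 4.802 m
P_cr = π²EI / L_e² = π² × 13.3×10⁹ × 2.302×10^-6 / 4.802² = 1.311×10^4 N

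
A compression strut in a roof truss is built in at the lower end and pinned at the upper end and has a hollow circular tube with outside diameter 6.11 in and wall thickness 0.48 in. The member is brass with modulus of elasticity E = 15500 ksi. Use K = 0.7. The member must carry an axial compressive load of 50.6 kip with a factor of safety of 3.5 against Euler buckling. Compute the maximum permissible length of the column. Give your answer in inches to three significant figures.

L_max ≈ 244 in

Inner diameter d_i = 6.11 − 2×0.48 = 5.150 in
I = π(d_o⁴ − d_i⁴)/64 = π(6.11⁴ − 5.150⁴)/64 = 33.88 in⁴
Required critical load P_cr = n·P = 3.5 × 50.6 = 177.1 kip = 1.771×10^5 lb
From P_cr = π²EI/(K·L)²:  L = (1/K)·√(π²EI/P_cr) = (1/0.7)·√(π²×1.55×10^7×33.88/1.771×10^5)
L = 244 in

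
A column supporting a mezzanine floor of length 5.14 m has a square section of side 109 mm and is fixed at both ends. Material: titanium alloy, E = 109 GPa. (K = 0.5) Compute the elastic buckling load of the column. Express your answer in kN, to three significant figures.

I = a⁴/12 = 109⁴/12 = 1.176×10^7 mm⁴
I = 1.176×10^7 mm⁴ = 1.176×10^-5 m⁴
Effective length L_e = K·L = 0.5 × 5.14 = 2.570 m
P_cr = π²EI / L_e² = π² × 109×10⁹ × 1.176×10^-5 / 2.570² = 1.916×10^6 N

P_cr ≈ 1920 kN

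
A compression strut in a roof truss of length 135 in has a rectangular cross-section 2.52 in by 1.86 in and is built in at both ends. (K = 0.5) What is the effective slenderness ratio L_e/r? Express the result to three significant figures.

λ ≈ 126

Buckling occurs about the weak axis: I_min = h·b³/12 with b = 1.86 in (the shorter side).
I_min = 2.52×1.86³/12 = 1.351 in⁴
A = 4.687 in²;  r_min = √(I/A) = √(1.351/4.687) = 0.5369 in
L_e = K·L = 0.5 × 135 = 67.50 in
λ = L_e / r_min = 67.500 / 0.5369 = 126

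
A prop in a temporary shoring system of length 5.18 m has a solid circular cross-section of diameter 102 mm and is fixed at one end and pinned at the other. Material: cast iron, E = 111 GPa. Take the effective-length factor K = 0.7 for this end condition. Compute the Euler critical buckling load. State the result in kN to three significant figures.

P_cr ≈ 443 kN

I = πd⁴/64 = π×102⁴/64 = 5.313×10^6 mm⁴
I = 5.313×10^6 mm⁴ = 5.313×10^-6 m⁴
Effective length L_e = K·L = 0.7 × 5.18 = 3.626 m
P_cr = π²EI / L_e² = π² × 111×10⁹ × 5.313×10^-6 / 3.626² = 4.427×10^5 N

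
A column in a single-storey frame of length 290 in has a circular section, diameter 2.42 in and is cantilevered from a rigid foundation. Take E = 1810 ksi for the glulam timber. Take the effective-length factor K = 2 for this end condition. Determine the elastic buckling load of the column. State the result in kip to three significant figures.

I = πd⁴/64 = π×2.42⁴/64 = 1.684 in⁴
Effective length L_e = K·L = 2 × 290 = 580.0 in
P_cr = π²EI / L_e² = π² × 1810×10³ × 1.684 / 580.0² = 89.40 lb

P_cr ≈ 0.0894 kip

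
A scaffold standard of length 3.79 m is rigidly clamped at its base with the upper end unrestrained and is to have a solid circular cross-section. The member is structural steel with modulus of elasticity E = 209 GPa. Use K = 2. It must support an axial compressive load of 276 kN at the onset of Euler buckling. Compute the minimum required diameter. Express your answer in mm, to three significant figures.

L_e = K·L = 2 × 3.79 = 7.580 m
Required I = P_cr·L_e²/(π²E) = 2.760×10^5 × 7.580² / (π² × 2.09×10^11) = 7.688×10^-6 m⁴
I_req = 7.688×10^6 mm⁴
Solid circle: I = πd⁴/64  ⇒  d = (64I/π)^(1/4) = (64×7.688×10^6/π)^(1/4) = 112 mm

d ≈ 112 mm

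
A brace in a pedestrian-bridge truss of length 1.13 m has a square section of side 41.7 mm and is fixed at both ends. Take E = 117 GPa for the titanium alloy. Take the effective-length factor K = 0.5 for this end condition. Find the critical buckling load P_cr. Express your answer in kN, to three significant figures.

I = a⁴/12 = 41.7⁴/12 = 2.520×10^5 mm⁴
I = 2.520×10^5 mm⁴ = 2.520×10^-7 m⁴
Effective length L_e = K·L = 0.5 × 1.13 = 0.5650 m
P_cr = π²EI / L_e² = π² × 117×10⁹ × 2.520×10^-7 / 0.5650² = 9.115×10^5 N

P_cr ≈ 911 kN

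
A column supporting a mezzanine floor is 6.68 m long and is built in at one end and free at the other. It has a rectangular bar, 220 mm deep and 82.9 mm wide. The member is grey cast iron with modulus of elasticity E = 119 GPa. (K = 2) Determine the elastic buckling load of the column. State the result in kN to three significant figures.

P_cr ≈ 68.7 kN

Buckling occurs about the weak axis: I_min = h·b³/12 with b = 82.9 mm (the shorter side).
I_min = 220×82.9³/12 = 1.044×10^7 mm⁴
I = 1.044×10^7 mm⁴ = 1.044×10^-5 m⁴
Effective length L_e = K·L = 2 × 6.68 = 13.36 m
P_cr = π²EI / L_e² = π² × 119×10⁹ × 1.044×10^-5 / 13.36² = 6.873×10^4 N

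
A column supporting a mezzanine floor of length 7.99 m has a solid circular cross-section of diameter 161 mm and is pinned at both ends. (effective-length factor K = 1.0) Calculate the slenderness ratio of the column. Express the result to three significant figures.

λ ≈ 199

For a solid circle r = d/4 = 161/4 = 40.25 mm
L_e = K·L = 1 × 7.99 m = 7.990 m = 7990.0 mm
λ = L_e / r_min = 7990.0 / 40.25 = 199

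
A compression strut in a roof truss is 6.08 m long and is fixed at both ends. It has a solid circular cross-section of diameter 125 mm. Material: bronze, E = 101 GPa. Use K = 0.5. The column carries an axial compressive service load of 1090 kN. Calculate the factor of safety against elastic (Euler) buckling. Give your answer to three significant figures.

n ≈ 1.19

I = πd⁴/64 = π×125⁴/64 = 1.198×10^7 mm⁴
I = 1.198×10^7 mm⁴ = 1.198×10^-5 m⁴
Effective length L_e = K·L = 0.5 × 6.08 = 3.040 m
P_cr = π²EI / L_e² = π² × 101×10⁹ × 1.198×10^-5 / 3.040² = 1.293×10^6 N
Factor of safety n = P_cr / P = 1292.7 / 1090 = 1.19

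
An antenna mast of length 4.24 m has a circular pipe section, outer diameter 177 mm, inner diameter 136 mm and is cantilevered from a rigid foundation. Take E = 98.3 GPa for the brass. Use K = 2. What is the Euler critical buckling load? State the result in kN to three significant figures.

P_cr ≈ 423 kN

d_o = 177 mm, d_i = 136 mm
I = π(d_o⁴ − d_i⁴)/64 = π(177⁴ − 136.0⁴)/64 = 3.139×10^7 mm⁴
I = 3.139×10^7 mm⁴ = 3.139×10^-5 m⁴
Effective length L_e = K·L = 2 × 4.24 = 8.480 m
P_cr = π²EI / L_e² = π² × 98.3×10⁹ × 3.139×10^-5 / 8.480² = 4.235×10^5 N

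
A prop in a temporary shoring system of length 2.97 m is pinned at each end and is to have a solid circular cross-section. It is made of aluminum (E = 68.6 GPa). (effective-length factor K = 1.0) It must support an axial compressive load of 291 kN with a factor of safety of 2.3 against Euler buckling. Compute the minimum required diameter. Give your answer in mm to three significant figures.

Required P_cr = n·P = 2.3 × 291 = 669.3 kN
L_e = K·L = 1 × 2.97 = 2.970 m
Required I = P_cr·L_e²/(π²E) = 6.693×10^5 × 2.970² / (π² × 6.86×10^10) = 8.720×10^-6 m⁴
I_req = 8.720×10^6 mm⁴
Solid circle: I = πd⁴/64  ⇒  d = (64I/π)^(1/4) = (64×8.720×10^6/π)^(1/4) = 115 mm

d ≈ 115 mm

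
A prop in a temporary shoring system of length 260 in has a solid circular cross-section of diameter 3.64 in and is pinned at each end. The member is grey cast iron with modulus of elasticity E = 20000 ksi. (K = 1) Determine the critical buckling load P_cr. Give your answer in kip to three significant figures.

P_cr ≈ 25.2 kip

I = πd⁴/64 = π×3.64⁴/64 = 8.617 in⁴
Effective length L_e = K·L = 1 × 260 = 260.0 in
P_cr = π²EI / L_e² = π² × 20000×10³ × 8.617 / 260.0² = 2.516×10^4 lb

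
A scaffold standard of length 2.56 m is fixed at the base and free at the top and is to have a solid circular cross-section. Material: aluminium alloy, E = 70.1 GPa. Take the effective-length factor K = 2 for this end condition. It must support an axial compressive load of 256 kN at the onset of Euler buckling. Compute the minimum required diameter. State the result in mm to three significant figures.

d ≈ 119 mm

L_e = K·L = 2 × 2.56 = 5.120 m
Required I = P_cr·L_e²/(π²E) = 2.560×10^5 × 5.120² / (π² × 7.01×10^10) = 9.700×10^-6 m⁴
I_req = 9.700×10^6 mm⁴
Solid circle: I = πd⁴/64  ⇒  d = (64I/π)^(1/4) = (64×9.700×10^6/π)^(1/4) = 119 mm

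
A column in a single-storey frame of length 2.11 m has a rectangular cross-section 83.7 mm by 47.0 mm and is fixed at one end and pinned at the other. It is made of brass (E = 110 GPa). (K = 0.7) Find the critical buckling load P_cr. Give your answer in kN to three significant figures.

Buckling occurs about the weak axis: I_min = h·b³/12 with b = 47.0 mm (the shorter side).
I_min = 83.7×47.0³/12 = 7.242×10^5 mm⁴
I = 7.242×10^5 mm⁴ = 7.242×10^-7 m⁴
Effective length L_e = K·L = 0.7 × 2.11 = 1.477 m
P_cr = π²EI / L_e² = π² × 110×10⁹ × 7.242×10^-7 / 1.477² = 3.604×10^5 N

P_cr ≈ 360 kN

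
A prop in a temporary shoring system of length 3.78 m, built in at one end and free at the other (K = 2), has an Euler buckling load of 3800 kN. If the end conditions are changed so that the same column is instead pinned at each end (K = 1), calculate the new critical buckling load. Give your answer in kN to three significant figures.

P_cr ∝ 1/K², so P_cr,new = P_cr,old × (K_old/K_new)² = 3800 × (2/1)²
= 3800 × 4.000 = 15200 kN

P_cr ≈ 15200 kN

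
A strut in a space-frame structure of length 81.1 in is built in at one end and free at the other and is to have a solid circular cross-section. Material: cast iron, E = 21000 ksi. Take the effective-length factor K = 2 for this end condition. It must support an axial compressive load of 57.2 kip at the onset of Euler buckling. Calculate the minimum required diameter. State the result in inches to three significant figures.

d ≈ 3.49 in

L_e = K·L = 2 × 81.1 = 162.2 in
Required I = P_cr·L_e²/(π²E) = 5.720×10^4 × 162.2² / (π² × 2.10×10^7) = 7.261 in⁴
Solid circle: I = πd⁴/64  ⇒  d = (64I/π)^(1/4) = (64×7.261/π)^(1/4) = 3.49 in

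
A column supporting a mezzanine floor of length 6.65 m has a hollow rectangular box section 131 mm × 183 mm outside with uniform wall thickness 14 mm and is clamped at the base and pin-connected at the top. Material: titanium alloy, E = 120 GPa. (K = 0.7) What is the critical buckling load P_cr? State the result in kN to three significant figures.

Inner dimensions: h_i = 183 − 2×14 = 155.0 mm, b_i = 131 − 2×14 = 103.0 mm
Weak-axis I_min = (h_o·b_o³ − h_i·b_i³)/12 with b_o = 131, b_i = 103.0 mm (shorter outer/inner sides).
I_min = (183×131³ − 155.0×103.0³)/12 = 2.017×10^7 mm⁴
I = 2.017×10^7 mm⁴ = 2.017×10^-5 m⁴
Effective length L_e = K·L = 0.7 × 6.65 = 4.655 m
P_cr = π²EI / L_e² = π² × 120×10⁹ × 2.017×10^-5 / 4.655² = 1.102×10^6 N

P_cr ≈ 1100 kN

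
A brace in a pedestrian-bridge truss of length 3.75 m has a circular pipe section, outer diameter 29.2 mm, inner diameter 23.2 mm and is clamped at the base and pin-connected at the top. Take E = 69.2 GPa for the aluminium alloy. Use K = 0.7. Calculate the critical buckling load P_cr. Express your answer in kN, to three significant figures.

P_cr ≈ 2.13 kN

d_o = 29.2 mm, d_i = 23.2 mm
I = π(d_o⁴ − d_i⁴)/64 = π(29.2⁴ − 23.20⁴)/64 = 2.147×10^4 mm⁴
I = 2.147×10^4 mm⁴ = 2.147×10^-8 m⁴
Effective length L_e = K·L = 0.7 × 3.75 = 2.625 m
P_cr = π²EI / L_e² = π² × 69.2×10⁹ × 2.147×10^-8 / 2.625² = 2.128×10^3 N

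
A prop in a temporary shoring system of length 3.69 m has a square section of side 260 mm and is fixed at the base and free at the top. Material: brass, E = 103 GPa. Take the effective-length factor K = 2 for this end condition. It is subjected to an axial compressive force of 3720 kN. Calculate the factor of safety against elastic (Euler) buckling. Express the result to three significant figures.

n ≈ 1.91

I = a⁴/12 = 260⁴/12 = 3.808×10^8 mm⁴
I = 3.808×10^8 mm⁴ = 3.808×10^-4 m⁴
Effective length L_e = K·L = 2 × 3.69 = 7.380 m
P_cr = π²EI / L_e² = π² × 103×10⁹ × 3.808×10^-4 / 7.380² = 7.108×10^6 N
Factor of safety n = P_cr / P = 7107.8 / 3720 = 1.91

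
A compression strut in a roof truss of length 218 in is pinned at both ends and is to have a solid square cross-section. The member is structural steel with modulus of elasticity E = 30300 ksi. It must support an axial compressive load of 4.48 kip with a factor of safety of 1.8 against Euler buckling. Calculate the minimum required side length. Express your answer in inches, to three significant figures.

Required P_cr = n·P = 1.8 × 4.48 = 8.064 kip
L_e = K·L = 1 × 218 = 218.0 in
Required I = P_cr·L_e²/(π²E) = 8.064×10^3 × 218.0² / (π² × 3.03×10^7) = 1.282 in⁴
Solid square: I = a⁴/12  ⇒  a = (12I)^(1/4) = (12×1.282)^(1/4) = 1.98 in

a ≈ 1.98 in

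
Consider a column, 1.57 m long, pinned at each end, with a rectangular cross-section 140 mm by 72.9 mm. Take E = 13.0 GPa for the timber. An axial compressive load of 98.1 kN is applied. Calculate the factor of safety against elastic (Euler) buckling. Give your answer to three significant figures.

n ≈ 2.40

Buckling occurs about the weak axis: I_min = h·b³/12 with b = 72.9 mm (the shorter side).
I_min = 140×72.9³/12 = 4.520×10^6 mm⁴
I = 4.520×10^6 mm⁴ = 4.520×10^-6 m⁴
Effective length L_e = K·L = 1 × 1.57 = 1.570 m
P_cr = π²EI / L_e² = π² × 13.0×10⁹ × 4.520×10^-6 / 1.570² = 2.353×10^5 N
Factor of safety n = P_cr / P = 235.27 / 98.1 = 2.40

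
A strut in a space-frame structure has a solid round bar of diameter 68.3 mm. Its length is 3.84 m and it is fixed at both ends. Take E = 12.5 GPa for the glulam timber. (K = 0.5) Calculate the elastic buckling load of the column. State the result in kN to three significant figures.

I = πd⁴/64 = π×68.3⁴/64 = 1.068×10^6 mm⁴
I = 1.068×10^6 mm⁴ = 1.068×10^-6 m⁴
Effective length L_e = K·L = 0.5 × 3.84 = 1.920 m
P_cr = π²EI / L_e² = π² × 12.5×10⁹ × 1.068×10^-6 / 1.920² = 3.575×10^4 N

P_cr ≈ 35.7 kN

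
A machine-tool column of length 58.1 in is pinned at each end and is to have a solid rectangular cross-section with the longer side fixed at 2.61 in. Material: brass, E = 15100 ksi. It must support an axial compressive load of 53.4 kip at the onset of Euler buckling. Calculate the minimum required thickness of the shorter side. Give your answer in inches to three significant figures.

L_e = K·L = 1 × 58.1 = 58.10 in
Required I = P_cr·L_e²/(π²E) = 5.340×10^4 × 58.10² / (π² × 1.51×10^7) = 1.210 in⁴
Rectangle, weak axis: I_min = h·b³/12 with h = 2.61 in fixed  ⇒  b = (12I/h)^(1/3) = 1.77 in

b ≈ 1.77 in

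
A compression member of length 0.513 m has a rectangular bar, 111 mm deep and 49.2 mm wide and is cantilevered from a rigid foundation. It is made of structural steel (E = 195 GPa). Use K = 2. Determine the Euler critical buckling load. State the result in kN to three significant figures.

Buckling occurs about the weak axis: I_min = h·b³/12 with b = 49.2 mm (the shorter side).
I_min = 111×49.2³/12 = 1.102×10^6 mm⁴
I = 1.102×10^6 mm⁴ = 1.102×10^-6 m⁴
Effective length L_e = K·L = 2 × 0.513 = 1.026 m
P_cr = π²EI / L_e² = π² × 195×10⁹ × 1.102×10^-6 / 1.026² = 2.014×10^6 N

P_cr ≈ 2010 kN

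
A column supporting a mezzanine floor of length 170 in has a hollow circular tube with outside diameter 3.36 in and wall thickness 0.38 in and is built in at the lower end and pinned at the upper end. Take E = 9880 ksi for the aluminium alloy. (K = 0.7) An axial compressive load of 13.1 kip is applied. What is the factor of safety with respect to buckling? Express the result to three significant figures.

n ≈ 2.11

Inner diameter d_i = 3.36 − 2×0.38 = 2.600 in
I = π(d_o⁴ − d_i⁴)/64 = π(3.36⁴ − 2.600⁴)/64 = 4.013 in⁴
Effective length L_e = K·L = 0.7 × 170 = 119.0 in
P_cr = π²EI / L_e² = π² × 9880×10³ × 4.013 / 119.0² = 2.764×10^4 lb
Factor of safety n = P_cr / P = 27.635 / 13.1 = 2.11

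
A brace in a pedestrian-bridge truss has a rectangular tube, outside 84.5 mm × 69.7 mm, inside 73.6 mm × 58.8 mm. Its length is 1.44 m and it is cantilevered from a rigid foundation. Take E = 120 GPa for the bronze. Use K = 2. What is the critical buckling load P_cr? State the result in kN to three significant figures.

P_cr ≈ 162 kN

Weak-axis I_min = (h_o·b_o³ − h_i·b_i³)/12 with b_o = 69.7, b_i = 58.80 mm (shorter outer/inner sides).
I_min = (84.5×69.7³ − 73.60×58.80³)/12 = 1.137×10^6 mm⁴
I = 1.137×10^6 mm⁴ = 1.137×10^-6 m⁴
Effective length L_e = K·L = 2 × 1.44 = 2.880 m
P_cr = π²EI / L_e² = π² × 120×10⁹ × 1.137×10^-6 / 2.880² = 1.624×10^5 N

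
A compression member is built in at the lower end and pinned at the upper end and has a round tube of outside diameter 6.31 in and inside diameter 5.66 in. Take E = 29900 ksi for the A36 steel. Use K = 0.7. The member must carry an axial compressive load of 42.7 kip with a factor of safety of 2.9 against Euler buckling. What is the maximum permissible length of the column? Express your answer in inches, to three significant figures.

d_o = 6.31 in, d_i = 5.66 in
I = π(d_o⁴ − d_i⁴)/64 = π(6.31⁴ − 5.660⁴)/64 = 27.44 in⁴
Required critical load P_cr = n·P = 2.9 × 42.7 = 123.8 kip = 1.238×10^5 lb
From P_cr = π²EI/(K·L)²:  L = (1/K)·√(π²EI/P_cr) = (1/0.7)·√(π²×2.99×10^7×27.44/1.238×10^5)
L = 365 in

L_max ≈ 365 in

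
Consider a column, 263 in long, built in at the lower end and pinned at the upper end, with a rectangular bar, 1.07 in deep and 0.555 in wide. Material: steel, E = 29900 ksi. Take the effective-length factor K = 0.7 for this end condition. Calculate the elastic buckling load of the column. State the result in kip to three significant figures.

Buckling occurs about the weak axis: I_min = h·b³/12 with b = 0.555 in (the shorter side).
I_min = 1.07×0.555³/12 = 1.524×10^-2 in⁴
Effective length L_e = K·L = 0.7 × 263 = 184.1 in
P_cr = π²EI / L_e² = π² × 29900×10³ × 1.524×10^-2 / 184.1² = 132.7 lb

P_cr ≈ 0.133 kip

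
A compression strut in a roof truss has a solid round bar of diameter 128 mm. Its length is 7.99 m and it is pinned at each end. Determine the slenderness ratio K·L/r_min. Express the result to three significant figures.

For a solid circle r = d/4 = 128/4 = 32.00 mm
L_e = K·L = 1 × 7.99 m = 7.990 m = 7990.0 mm
λ = L_e / r_min = 7990.0 / 32.00 = 250

λ ≈ 250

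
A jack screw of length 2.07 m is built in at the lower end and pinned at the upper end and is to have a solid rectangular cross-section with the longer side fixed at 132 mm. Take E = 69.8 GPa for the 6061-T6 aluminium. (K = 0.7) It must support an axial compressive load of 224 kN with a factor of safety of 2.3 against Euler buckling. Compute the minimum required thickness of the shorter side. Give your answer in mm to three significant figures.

Required P_cr = n·P = 2.3 × 224 = 515.2 kN
L_e = K·L = 0.7 × 2.07 = 1.449 m
Required I = P_cr·L_e²/(π²E) = 5.152×10^5 × 1.449² / (π² × 6.98×10^10) = 1.570×10^-6 m⁴
I_req = 1.570×10^6 mm⁴
Rectangle, weak axis: I_min = h·b³/12 with h = 132 mm fixed  ⇒  b = (12I/h)^(1/3) = 52.3 mm

b ≈ 52.3 mm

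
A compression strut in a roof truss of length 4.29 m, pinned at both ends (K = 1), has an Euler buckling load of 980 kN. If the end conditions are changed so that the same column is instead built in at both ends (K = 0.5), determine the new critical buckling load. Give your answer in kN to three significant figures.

P_cr ∝ 1/K², so P_cr,new = P_cr,old × (K_old/K_new)² = 980 × (1/0.5)²
= 980 × 4.000 = 3920 kN

P_cr ≈ 3920 kN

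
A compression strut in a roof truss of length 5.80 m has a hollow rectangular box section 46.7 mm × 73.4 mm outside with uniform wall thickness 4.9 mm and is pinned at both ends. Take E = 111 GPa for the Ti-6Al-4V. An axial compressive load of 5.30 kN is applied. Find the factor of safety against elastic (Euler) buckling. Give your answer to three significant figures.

n ≈ 2.19

Inner dimensions: h_i = 73.4 − 2×4.9 = 63.60 mm, b_i = 46.7 − 2×4.9 = 36.90 mm
Weak-axis I_min = (h_o·b_o³ − h_i·b_i³)/12 with b_o = 46.7, b_i = 36.90 mm (shorter outer/inner sides).
I_min = (73.4×46.7³ − 63.60×36.90³)/12 = 3.567×10^5 mm⁴
I = 3.567×10^5 mm⁴ = 3.567×10^-7 m⁴
Effective length L_e = K·L = 1 × 5.80 = 5.800 m
P_cr = π²EI / L_e² = π² × 111×10⁹ × 3.567×10^-7 / 5.800² = 1.162×10^4 N
Factor of safety n = P_cr / P = 11.616 / 5.30 = 2.19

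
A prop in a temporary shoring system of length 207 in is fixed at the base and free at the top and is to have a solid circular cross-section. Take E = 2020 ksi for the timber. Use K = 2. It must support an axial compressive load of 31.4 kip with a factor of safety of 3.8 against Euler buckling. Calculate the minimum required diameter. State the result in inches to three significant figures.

d ≈ 12.0 in

Required P_cr = n·P = 3.8 × 31.4 = 119.3 kip
L_e = K·L = 2 × 207 = 414.0 in
Required I = P_cr·L_e²/(π²E) = 1.193×10^5 × 414.0² / (π² × 2.02×10^6) = 1.026×10^3 in⁴
Solid circle: I = πd⁴/64  ⇒  d = (64I/π)^(1/4) = (64×1.026×10^3/π)^(1/4) = 12.0 in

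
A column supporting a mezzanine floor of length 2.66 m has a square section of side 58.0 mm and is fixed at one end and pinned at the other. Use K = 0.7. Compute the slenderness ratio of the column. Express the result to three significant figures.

I = a⁴/12 = 58.0⁴/12 = 9.430×10^5 mm⁴
A = 3.364×10^3 mm²;  r_min = √(I/A) = √(9.430×10^5/3.364×10^3) = 16.74 mm
L_e = K·L = 0.7 × 2.66 m = 1.862 m = 1862.0 mm
λ = L_e / r_min = 1862.0 / 16.74 = 111

λ ≈ 111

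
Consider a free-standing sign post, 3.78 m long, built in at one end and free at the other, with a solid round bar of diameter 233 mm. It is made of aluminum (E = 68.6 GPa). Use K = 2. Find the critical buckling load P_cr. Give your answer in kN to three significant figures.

P_cr ≈ 1710 kN

I = πd⁴/64 = π×233⁴/64 = 1.447×10^8 mm⁴
I = 1.447×10^8 mm⁴ = 1.447×10^-4 m⁴
Effective length L_e = K·L = 2 × 3.78 = 7.560 m
P_cr = π²EI / L_e² = π² × 68.6×10⁹ × 1.447×10^-4 / 7.560² = 1.714×10^6 N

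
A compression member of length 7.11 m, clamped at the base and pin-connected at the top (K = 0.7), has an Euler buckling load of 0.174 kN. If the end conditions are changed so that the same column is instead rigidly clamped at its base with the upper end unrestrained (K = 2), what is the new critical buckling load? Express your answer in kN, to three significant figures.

P_cr ∝ 1/K², so P_cr,new = P_cr,old × (K_old/K_new)² = 0.174 × (0.7/2)²
= 0.174 × 0.1225 = 0.0213 kN

P_cr ≈ 0.0213 kN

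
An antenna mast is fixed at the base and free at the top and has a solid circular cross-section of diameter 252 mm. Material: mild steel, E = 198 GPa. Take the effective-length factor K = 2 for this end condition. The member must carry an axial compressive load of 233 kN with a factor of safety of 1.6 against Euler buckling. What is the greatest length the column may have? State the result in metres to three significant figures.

I = πd⁴/64 = π×252⁴/64 = 1.980×10^8 mm⁴
I = 1.980×10^-4 m⁴
Required critical load P_cr = n·P = 1.6 × 233 = 372.8 kN = 3.728×10^5 N
From P_cr = π²EI/(K·L)²:  L = (1/K)·√(π²EI/P_cr) = (1/2)·√(π²×1.98×10^11×1.980×10^-4/3.728×10^5)
L = 16.1 m

L_max ≈ 16.1 m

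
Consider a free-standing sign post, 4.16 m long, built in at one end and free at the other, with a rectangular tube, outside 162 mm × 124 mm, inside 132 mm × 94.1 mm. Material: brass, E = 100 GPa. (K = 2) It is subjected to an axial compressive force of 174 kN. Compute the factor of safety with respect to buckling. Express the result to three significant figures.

n ≈ 1.36

Weak-axis I_min = (h_o·b_o³ − h_i·b_i³)/12 with b_o = 124, b_i = 94.10 mm (shorter outer/inner sides).
I_min = (162×124³ − 132.0×94.10³)/12 = 1.657×10^7 mm⁴
I = 1.657×10^7 mm⁴ = 1.657×10^-5 m⁴
Effective length L_e = K·L = 2 × 4.16 = 8.320 m
P_cr = π²EI / L_e² = π² × 100×10⁹ × 1.657×10^-5 / 8.320² = 2.363×10^5 N
Factor of safety n = P_cr / P = 236.31 / 174 = 1.36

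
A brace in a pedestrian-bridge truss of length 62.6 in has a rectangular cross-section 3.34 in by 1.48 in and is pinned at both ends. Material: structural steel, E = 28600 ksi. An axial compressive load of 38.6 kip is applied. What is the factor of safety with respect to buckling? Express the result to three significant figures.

n ≈ 1.68

Buckling occurs about the weak axis: I_min = h·b³/12 with b = 1.48 in (the shorter side).
I_min = 3.34×1.48³/12 = 0.9023 in⁴
Effective length L_e = K·L = 1 × 62.6 = 62.60 in
P_cr = π²EI / L_e² = π² × 28600×10³ × 0.9023 / 62.60² = 6.499×10^4 lb
Factor of safety n = P_cr / P = 64.993 / 38.6 = 1.68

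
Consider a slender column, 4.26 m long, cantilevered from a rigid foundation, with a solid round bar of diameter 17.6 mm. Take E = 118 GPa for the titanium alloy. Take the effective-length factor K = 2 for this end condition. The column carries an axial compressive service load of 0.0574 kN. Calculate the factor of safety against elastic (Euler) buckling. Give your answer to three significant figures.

I = πd⁴/64 = π×17.6⁴/64 = 4.710×10^3 mm⁴
I = 4.710×10^3 mm⁴ = 4.710×10^-9 m⁴
Effective length L_e = K·L = 2 × 4.26 = 8.520 m
P_cr = π²EI / L_e² = π² × 118×10⁹ × 4.710×10^-9 / 8.520² = 75.57 N
Factor of safety n = P_cr / P = 0.075565 / 0.0574 = 1.32

n ≈ 1.32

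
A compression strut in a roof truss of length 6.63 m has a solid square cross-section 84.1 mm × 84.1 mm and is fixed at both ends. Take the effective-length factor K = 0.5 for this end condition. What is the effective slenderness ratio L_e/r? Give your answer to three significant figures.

For a square r = a/√12 = 84.1/√12 = 24.28 mm
L_e = K·L = 0.5 × 6.63 m = 3.315 m = 3315.0 mm
λ = L_e / r_min = 3315.0 / 24.28 = 137

λ ≈ 137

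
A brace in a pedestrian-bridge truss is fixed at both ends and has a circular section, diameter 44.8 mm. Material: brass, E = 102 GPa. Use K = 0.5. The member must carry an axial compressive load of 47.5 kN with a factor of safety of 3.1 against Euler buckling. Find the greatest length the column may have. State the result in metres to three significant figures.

L_max ≈ 2.33 m

I = πd⁴/64 = π×44.8⁴/64 = 1.977×10^5 mm⁴
I = 1.977×10^-7 m⁴
Required critical load P_cr = n·P = 3.1 × 47.5 = 147.2 kN = 1.472×10^5 N
From P_cr = π²EI/(K·L)²:  L = (1/K)·√(π²EI/P_cr) = (1/0.5)·√(π²×1.02×10^11×1.977×10^-7/1.472×10^5)
L = 2.33 m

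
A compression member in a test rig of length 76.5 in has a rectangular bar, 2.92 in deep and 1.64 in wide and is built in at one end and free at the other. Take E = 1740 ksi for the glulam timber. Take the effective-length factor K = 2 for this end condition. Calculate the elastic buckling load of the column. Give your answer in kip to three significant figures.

P_cr ≈ 0.787 kip

Buckling occurs about the weak axis: I_min = h·b³/12 with b = 1.64 in (the shorter side).
I_min = 2.92×1.64³/12 = 1.073 in⁴
Effective length L_e = K·L = 2 × 76.5 = 153.0 in
P_cr = π²EI / L_e² = π² × 1740×10³ × 1.073 / 153.0² = 787.4 lb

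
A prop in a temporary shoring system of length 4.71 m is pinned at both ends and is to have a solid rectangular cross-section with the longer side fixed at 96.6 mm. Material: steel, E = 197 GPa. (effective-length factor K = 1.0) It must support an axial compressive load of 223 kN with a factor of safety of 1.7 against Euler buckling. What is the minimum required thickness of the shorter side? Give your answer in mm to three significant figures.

b ≈ 81.3 mm

Required P_cr = n·P = 1.7 × 223 = 379.1 kN
L_e = K·L = 1 × 4.71 = 4.710 m
Required I = P_cr·L_e²/(π²E) = 3.791×10^5 × 4.710² / (π² × 1.97×10^11) = 4.325×10^-6 m⁴
I_req = 4.325×10^6 mm⁴
Rectangle, weak axis: I_min = h·b³/12 with h = 96.6 mm fixed  ⇒  b = (12I/h)^(1/3) = 81.3 mm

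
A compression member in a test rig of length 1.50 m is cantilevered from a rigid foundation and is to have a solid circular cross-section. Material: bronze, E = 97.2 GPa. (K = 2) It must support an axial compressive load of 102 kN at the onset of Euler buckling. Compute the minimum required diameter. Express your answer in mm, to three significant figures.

d ≈ 66.4 mm

L_e = K·L = 2 × 1.50 = 3.000 m
Required I = P_cr·L_e²/(π²E) = 1.020×10^5 × 3.000² / (π² × 9.72×10^10) = 9.569×10^-7 m⁴
I_req = 9.569×10^5 mm⁴
Solid circle: I = πd⁴/64  ⇒  d = (64I/π)^(1/4) = (64×9.569×10^5/π)^(1/4) = 66.4 mm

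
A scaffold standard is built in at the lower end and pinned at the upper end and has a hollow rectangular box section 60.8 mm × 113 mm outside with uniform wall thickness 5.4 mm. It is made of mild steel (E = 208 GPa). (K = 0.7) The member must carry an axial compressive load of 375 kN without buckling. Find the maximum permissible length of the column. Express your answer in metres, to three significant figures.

L_max ≈ 3.43 m

Inner dimensions: h_i = 113 − 2×5.4 = 102.2 mm, b_i = 60.8 − 2×5.4 = 50.00 mm
Weak-axis I_min = (h_o·b_o³ − h_i·b_i³)/12 with b_o = 60.8, b_i = 50.00 mm (shorter outer/inner sides).
I_min = (113×60.8³ − 102.2×50.00³)/12 = 1.052×10^6 mm⁴
I = 1.052×10^-6 m⁴
At the buckling limit P_cr = P = 3.750×10^5 N
From P_cr = π²EI/(K·L)²:  L = (1/K)·√(π²EI/P_cr) = (1/0.7)·√(π²×2.08×10^11×1.052×10^-6/3.750×10^5)
L = 3.43 m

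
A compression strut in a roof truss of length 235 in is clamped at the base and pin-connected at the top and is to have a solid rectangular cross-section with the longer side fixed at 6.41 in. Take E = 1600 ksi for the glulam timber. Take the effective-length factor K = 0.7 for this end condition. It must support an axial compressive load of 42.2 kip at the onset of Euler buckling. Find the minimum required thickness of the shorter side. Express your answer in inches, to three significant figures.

b ≈ 5.13 in

L_e = K·L = 0.7 × 235 = 164.5 in
Required I = P_cr·L_e²/(π²E) = 4.220×10^4 × 164.5² / (π² × 1.60×10^6) = 72.31 in⁴
Rectangle, weak axis: I_min = h·b³/12 with h = 6.41 in fixed  ⇒  b = (12I/h)^(1/3) = 5.13 in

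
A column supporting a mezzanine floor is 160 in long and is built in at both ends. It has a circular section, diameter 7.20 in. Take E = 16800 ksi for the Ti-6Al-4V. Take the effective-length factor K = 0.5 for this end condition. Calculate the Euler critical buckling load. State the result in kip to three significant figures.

P_cr ≈ 3420 kip

I = πd⁴/64 = π×7.20⁴/64 = 131.9 in⁴
Effective length L_e = K·L = 0.5 × 160 = 80.00 in
P_cr = π²EI / L_e² = π² × 16800×10³ × 131.9 / 80.00² = 3.418×10^6 lb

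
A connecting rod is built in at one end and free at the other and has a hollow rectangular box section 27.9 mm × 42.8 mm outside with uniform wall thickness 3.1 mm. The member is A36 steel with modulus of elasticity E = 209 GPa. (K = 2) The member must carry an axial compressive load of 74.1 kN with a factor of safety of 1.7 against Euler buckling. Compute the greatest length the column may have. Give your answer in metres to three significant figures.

Inner dimensions: h_i = 42.8 − 2×3.1 = 36.60 mm, b_i = 27.9 − 2×3.1 = 21.70 mm
Weak-axis I_min = (h_o·b_o³ − h_i·b_i³)/12 with b_o = 27.9, b_i = 21.70 mm (shorter outer/inner sides).
I_min = (42.8×27.9³ − 36.60×21.70³)/12 = 4.629×10^4 mm⁴
I = 4.629×10^-8 m⁴
Required critical load P_cr = n·P = 1.7 × 74.1 = 126.0 kN = 1.260×10^5 N
From P_cr = π²EI/(K·L)²:  L = (1/K)·√(π²EI/P_cr) = (1/2)·√(π²×2.09×10^11×4.629×10^-8/1.260×10^5)
L = 0.435 m

L_max ≈ 0.435 m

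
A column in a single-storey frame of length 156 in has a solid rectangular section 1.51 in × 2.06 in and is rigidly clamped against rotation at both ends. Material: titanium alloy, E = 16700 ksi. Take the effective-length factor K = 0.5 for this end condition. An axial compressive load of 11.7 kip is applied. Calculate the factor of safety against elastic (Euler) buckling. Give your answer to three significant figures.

Buckling occurs about the weak axis: I_min = h·b³/12 with b = 1.51 in (the shorter side).
I_min = 2.06×1.51³/12 = 0.5910 in⁴
Effective length L_e = K·L = 0.5 × 156 = 78.00 in
P_cr = π²EI / L_e² = π² × 16700×10³ × 0.5910 / 78.00² = 1.601×10^4 lb
Factor of safety n = P_cr / P = 16.012 / 11.7 = 1.37

n ≈ 1.37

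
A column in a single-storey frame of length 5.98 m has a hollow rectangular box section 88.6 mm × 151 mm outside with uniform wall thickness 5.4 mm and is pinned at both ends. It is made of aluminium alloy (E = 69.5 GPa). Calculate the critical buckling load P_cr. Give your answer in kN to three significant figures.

Inner dimensions: h_i = 151 − 2×5.4 = 140.2 mm, b_i = 88.6 − 2×5.4 = 77.80 mm
Weak-axis I_min = (h_o·b_o³ − h_i·b_i³)/12 with b_o = 88.6, b_i = 77.80 mm (shorter outer/inner sides).
I_min = (151×88.6³ − 140.2×77.80³)/12 = 3.250×10^6 mm⁴
I = 3.250×10^6 mm⁴ = 3.250×10^-6 m⁴
Effective length L_e = K·L = 1 × 5.98 = 5.980 m
P_cr = π²EI / L_e² = π² × 69.5×10⁹ × 3.250×10^-6 / 5.980² = 6.234×10^4 N

P_cr ≈ 62.3 kN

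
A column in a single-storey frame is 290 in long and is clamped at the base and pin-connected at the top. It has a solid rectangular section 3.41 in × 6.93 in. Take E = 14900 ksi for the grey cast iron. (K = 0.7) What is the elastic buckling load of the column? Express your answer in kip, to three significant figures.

Buckling occurs about the weak axis: I_min = h·b³/12 with b = 3.41 in (the shorter side).
I_min = 6.93×3.41³/12 = 22.90 in⁴
Effective length L_e = K·L = 0.7 × 290 = 203.0 in
P_cr = π²EI / L_e² = π² × 14900×10³ × 22.90 / 203.0² = 8.172×10^4 lb

P_cr ≈ 81.7 kip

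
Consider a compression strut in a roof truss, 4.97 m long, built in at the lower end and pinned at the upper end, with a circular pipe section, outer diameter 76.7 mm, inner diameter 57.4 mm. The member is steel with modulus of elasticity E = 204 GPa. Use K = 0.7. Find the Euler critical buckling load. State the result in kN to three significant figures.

P_cr ≈ 194 kN

d_o = 76.7 mm, d_i = 57.4 mm
I = π(d_o⁴ − d_i⁴)/64 = π(76.7⁴ − 57.40⁴)/64 = 1.166×10^6 mm⁴
I = 1.166×10^6 mm⁴ = 1.166×10^-6 m⁴
Effective length L_e = K·L = 0.7 × 4.97 = 3.479 m
P_cr = π²EI / L_e² = π² × 204×10⁹ × 1.166×10^-6 / 3.479² = 1.940×10^5 N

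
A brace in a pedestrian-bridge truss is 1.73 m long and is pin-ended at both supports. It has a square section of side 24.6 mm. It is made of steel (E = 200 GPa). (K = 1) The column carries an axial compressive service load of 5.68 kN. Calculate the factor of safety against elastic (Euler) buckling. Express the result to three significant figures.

I = a⁴/12 = 24.6⁴/12 = 3.052×10^4 mm⁴
I = 3.052×10^4 mm⁴ = 3.052×10^-8 m⁴
Effective length L_e = K·L = 1 × 1.73 = 1.730 m
P_cr = π²EI / L_e² = π² × 200×10⁹ × 3.052×10^-8 / 1.730² = 2.013×10^4 N
Factor of safety n = P_cr / P = 20.128 / 5.68 = 3.54

n ≈ 3.54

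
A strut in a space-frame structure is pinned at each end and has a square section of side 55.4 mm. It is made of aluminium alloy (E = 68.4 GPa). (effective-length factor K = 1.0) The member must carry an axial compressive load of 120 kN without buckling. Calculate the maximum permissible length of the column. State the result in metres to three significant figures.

I = a⁴/12 = 55.4⁴/12 = 7.850×10^5 mm⁴
I = 7.850×10^-7 m⁴
At the buckling limit P_cr = P = 1.200×10^5 N
From P_cr = π²EI/(K·L)²:  L = (1/K)·√(π²EI/P_cr) = (1/1)·√(π²×6.84×10^10×7.850×10^-7/1.200×10^5)
L = 2.10 m

L_max ≈ 2.10 m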